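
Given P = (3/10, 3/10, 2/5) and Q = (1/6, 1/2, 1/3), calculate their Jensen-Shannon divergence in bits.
0.0343 bits

Jensen-Shannon divergence is:
JSD(P||Q) = 0.5 × D_KL(P||M) + 0.5 × D_KL(Q||M)
where M = 0.5 × (P + Q) is the mixture distribution.

M = 0.5 × (3/10, 3/10, 2/5) + 0.5 × (1/6, 1/2, 1/3) = (7/30, 2/5, 11/30)

D_KL(P||M) = 0.0345 bits
D_KL(Q||M) = 0.0342 bits

JSD(P||Q) = 0.5 × 0.0345 + 0.5 × 0.0342 = 0.0343 bits

Unlike KL divergence, JSD is symmetric and bounded: 0 ≤ JSD ≤ log(2).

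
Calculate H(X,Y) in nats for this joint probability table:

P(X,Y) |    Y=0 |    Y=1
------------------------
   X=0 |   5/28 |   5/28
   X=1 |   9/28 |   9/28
1.3449 nats

Joint entropy is H(X,Y) = -Σ_{x,y} p(x,y) log p(x,y).

Summing over all non-zero entries:
H(X,Y) = -[5/28·log_e(5/28) + 5/28·log_e(5/28) + 9/28·log_e(9/28) + 9/28·log_e(9/28)]
H(X,Y) = 1.3449 nats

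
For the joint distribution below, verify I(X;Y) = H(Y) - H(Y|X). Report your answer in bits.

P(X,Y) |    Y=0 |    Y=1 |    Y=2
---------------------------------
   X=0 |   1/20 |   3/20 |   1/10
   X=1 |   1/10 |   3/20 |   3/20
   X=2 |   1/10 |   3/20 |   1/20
I(X;Y) = 0.0395 bits

Mutual information has multiple equivalent forms:
- I(X;Y) = H(X) - H(X|Y)
- I(X;Y) = H(Y) - H(Y|X)
- I(X;Y) = H(X) + H(Y) - H(X,Y)

Computing all quantities:
H(X) = 1.5710, H(Y) = 1.5395, H(X,Y) = 3.0710
H(X|Y) = 1.5315, H(Y|X) = 1.5000

Verification:
H(X) - H(X|Y) = 1.5710 - 1.5315 = 0.0395
H(Y) - H(Y|X) = 1.5395 - 1.5000 = 0.0395
H(X) + H(Y) - H(X,Y) = 1.5710 + 1.5395 - 3.0710 = 0.0395

All forms give I(X;Y) = 0.0395 bits. ✓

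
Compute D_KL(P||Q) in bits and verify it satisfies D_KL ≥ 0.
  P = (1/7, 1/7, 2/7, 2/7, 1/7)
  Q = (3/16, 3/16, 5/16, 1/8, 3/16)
0.1357 bits

KL divergence satisfies the Gibbs inequality: D_KL(P||Q) ≥ 0 for all distributions P, Q.

D_KL(P||Q) = Σ p(x) log(p(x)/q(x))
Term by term:
  x=0: 1/7 × log_2[(1/7)/(3/16)] = -0.0560
  x=1: 1/7 × log_2[(1/7)/(3/16)] = -0.0560
  x=2: 2/7 × log_2[(2/7)/(5/16)] = -0.0369
  x=3: 2/7 × log_2[(2/7)/(1/8)] = 0.3408
  x=4: 1/7 × log_2[(1/7)/(3/16)] = -0.0560
D_KL(P||Q) = 0.1357 bits

D_KL(P||Q) = 0.1357 ≥ 0 ✓

This non-negativity is a fundamental property: relative entropy cannot be negative because it measures how different Q is from P.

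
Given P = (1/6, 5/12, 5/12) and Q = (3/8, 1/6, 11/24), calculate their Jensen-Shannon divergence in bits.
0.0703 bits

Jensen-Shannon divergence is:
JSD(P||Q) = 0.5 × D_KL(P||M) + 0.5 × D_KL(Q||M)
where M = 0.5 × (P + Q) is the mixture distribution.

M = 0.5 × (1/6, 5/12, 5/12) + 0.5 × (3/8, 1/6, 11/24) = (0.270833, 7/24, 7/16)

D_KL(P||M) = 0.0683 bits
D_KL(Q||M) = 0.0723 bits

JSD(P||Q) = 0.5 × 0.0683 + 0.5 × 0.0723 = 0.0703 bits

Unlike KL divergence, JSD is symmetric and bounded: 0 ≤ JSD ≤ log(2).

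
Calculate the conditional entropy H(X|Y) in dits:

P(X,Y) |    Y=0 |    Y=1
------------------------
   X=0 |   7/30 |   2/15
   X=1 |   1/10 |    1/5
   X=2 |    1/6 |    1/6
0.4623 dits

Using the chain rule: H(X|Y) = H(X,Y) - H(Y)

First, compute H(X,Y) = 0.7633 dits

Marginal P(Y) = (1/2, 1/2)
H(Y) = 0.3010 dits

H(X|Y) = H(X,Y) - H(Y) = 0.7633 - 0.3010 = 0.4623 dits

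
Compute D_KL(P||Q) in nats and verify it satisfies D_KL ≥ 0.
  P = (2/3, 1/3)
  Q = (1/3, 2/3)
0.2310 nats

KL divergence satisfies the Gibbs inequality: D_KL(P||Q) ≥ 0 for all distributions P, Q.

D_KL(P||Q) = Σ p(x) log(p(x)/q(x))
Term by term:
  x=0: 2/3 × log_e[(2/3)/(1/3)] = 0.4621
  x=1: 1/3 × log_e[(1/3)/(2/3)] = -0.2310
D_KL(P||Q) = 0.2310 nats

D_KL(P||Q) = 0.2310 ≥ 0 ✓

This non-negativity is a fundamental property: relative entropy cannot be negative because it measures how different Q is from P.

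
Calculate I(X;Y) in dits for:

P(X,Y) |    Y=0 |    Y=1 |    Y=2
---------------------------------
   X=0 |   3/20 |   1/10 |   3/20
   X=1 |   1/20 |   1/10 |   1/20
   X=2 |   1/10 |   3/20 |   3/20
0.0097 dits

Mutual information: I(X;Y) = H(X) + H(Y) - H(X,Y)

Marginals:
P(X) = (2/5, 1/5, 2/5), H(X) = 0.4581 dits
P(Y) = (3/10, 7/20, 7/20), H(Y) = 0.4760 dits

Joint entropy: H(X,Y) = 0.9244 dits

I(X;Y) = 0.4581 + 0.4760 - 0.9244 = 0.0097 dits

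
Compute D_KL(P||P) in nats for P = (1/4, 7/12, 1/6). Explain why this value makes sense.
0.0000 nats

KL divergence satisfies the Gibbs inequality: D_KL(P||Q) ≥ 0 for all distributions P, Q.

D_KL(P||Q) = Σ p(x) log(p(x)/q(x))
Each term is p(x) × log_e(p(x)/p(x)) = p(x) × log_e(1) = 0, so the sum is 0.
D_KL(P||Q) = 0.0000 nats

When P = Q, the KL divergence is exactly 0, as there is no 'divergence' between identical distributions.

This non-negativity is a fundamental property: relative entropy cannot be negative because it measures how different Q is from P.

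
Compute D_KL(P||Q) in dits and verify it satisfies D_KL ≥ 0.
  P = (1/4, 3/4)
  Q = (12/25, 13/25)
0.0485 dits

KL divergence satisfies the Gibbs inequality: D_KL(P||Q) ≥ 0 for all distributions P, Q.

D_KL(P||Q) = Σ p(x) log(p(x)/q(x))
Term by term:
  x=0: 1/4 × log_10[(1/4)/(12/25)] = -0.0708
  x=1: 3/4 × log_10[(3/4)/(13/25)] = 0.1193
D_KL(P||Q) = 0.0485 dits

D_KL(P||Q) = 0.0485 ≥ 0 ✓

This non-negativity is a fundamental property: relative entropy cannot be negative because it measures how different Q is from P.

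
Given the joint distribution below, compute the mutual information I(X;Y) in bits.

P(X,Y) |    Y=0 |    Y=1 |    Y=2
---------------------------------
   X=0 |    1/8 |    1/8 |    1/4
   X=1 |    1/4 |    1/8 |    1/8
0.0613 bits

Mutual information: I(X;Y) = H(X) + H(Y) - H(X,Y)

Marginals:
P(X) = (1/2, 1/2), H(X) = 1.0000 bits
P(Y) = (3/8, 1/4, 3/8), H(Y) = 1.5613 bits

Joint entropy: H(X,Y) = 2.5000 bits

I(X;Y) = 1.0000 + 1.5613 - 2.5000 = 0.0613 bits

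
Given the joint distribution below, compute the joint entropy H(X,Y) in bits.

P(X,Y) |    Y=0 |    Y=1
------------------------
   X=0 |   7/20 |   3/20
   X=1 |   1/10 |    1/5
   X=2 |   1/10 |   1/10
2.4016 bits

Joint entropy is H(X,Y) = -Σ_{x,y} p(x,y) log p(x,y).

Summing over all non-zero entries:
H(X,Y) = -[7/20·log_2(7/20) + 3/20·log_2(3/20) + 1/10·log_2(1/10) + 1/5·log_2(1/5) + 1/10·log_2(1/10) + 1/10·log_2(1/10)]
H(X,Y) = 2.4016 bits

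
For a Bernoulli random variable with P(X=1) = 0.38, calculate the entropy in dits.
0.2884 dits

The binary entropy function is:
H(p) = -p log(p) - (1-p) log(1-p)

H(0.38) = -0.38 × log_10(0.38) - 0.62 × log_10(0.62)
H(0.38) = 0.2884 dits

Note: Binary entropy is maximized at p=0.5 (H=1 bit) and minimized at p=0 or p=1 (H=0).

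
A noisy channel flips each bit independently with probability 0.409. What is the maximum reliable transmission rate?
0.0240 bits

For a binary symmetric channel (BSC) with error probability p:
Capacity C = 1 - H(p) bits per symbol

where H(p) = -p log₂(p) - (1-p) log₂(1-p) is the binary entropy function.

H(0.409) = 0.9760 bits
C = 1 - 0.9760 = 0.0240 bits per symbol

This means we can reliably transmit up to 0.0240 bits of information per channel use.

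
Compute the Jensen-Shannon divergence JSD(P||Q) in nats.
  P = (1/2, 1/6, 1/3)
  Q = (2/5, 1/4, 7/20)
0.0071 nats

Jensen-Shannon divergence is:
JSD(P||Q) = 0.5 × D_KL(P||M) + 0.5 × D_KL(Q||M)
where M = 0.5 × (P + Q) is the mixture distribution.

M = 0.5 × (1/2, 1/6, 1/3) + 0.5 × (2/5, 1/4, 7/20) = (9/20, 5/24, 0.341667)

D_KL(P||M) = 0.0073 nats
D_KL(Q||M) = 0.0069 nats

JSD(P||Q) = 0.5 × 0.0073 + 0.5 × 0.0069 = 0.0071 nats

Unlike KL divergence, JSD is symmetric and bounded: 0 ≤ JSD ≤ log(2).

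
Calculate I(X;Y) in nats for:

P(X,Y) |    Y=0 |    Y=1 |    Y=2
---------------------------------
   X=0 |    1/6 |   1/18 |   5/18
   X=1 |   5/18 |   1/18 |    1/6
0.0281 nats

Mutual information: I(X;Y) = H(X) + H(Y) - H(X,Y)

Marginals:
P(X) = (1/2, 1/2), H(X) = 0.6931 nats
P(Y) = (4/9, 1/9, 4/9), H(Y) = 0.9650 nats

Joint entropy: H(X,Y) = 1.6300 nats

I(X;Y) = 0.6931 + 0.9650 - 1.6300 = 0.0281 nats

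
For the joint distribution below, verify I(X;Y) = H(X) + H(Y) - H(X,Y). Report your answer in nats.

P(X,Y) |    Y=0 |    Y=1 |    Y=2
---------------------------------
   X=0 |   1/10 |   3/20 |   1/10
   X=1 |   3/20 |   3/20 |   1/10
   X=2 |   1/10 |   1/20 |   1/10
I(X;Y) = 0.0218 nats

Mutual information has multiple equivalent forms:
- I(X;Y) = H(X) - H(X|Y)
- I(X;Y) = H(Y) - H(Y|X)
- I(X;Y) = H(X) + H(Y) - H(X,Y)

Computing all quantities:
H(X) = 1.0805, H(Y) = 1.0961, H(X,Y) = 2.1548
H(X|Y) = 1.0587, H(Y|X) = 1.0743

Verification:
H(X) - H(X|Y) = 1.0805 - 1.0587 = 0.0218
H(Y) - H(Y|X) = 1.0961 - 1.0743 = 0.0218
H(X) + H(Y) - H(X,Y) = 1.0805 + 1.0961 - 2.1548 = 0.0218

All forms give I(X;Y) = 0.0218 nats. ✓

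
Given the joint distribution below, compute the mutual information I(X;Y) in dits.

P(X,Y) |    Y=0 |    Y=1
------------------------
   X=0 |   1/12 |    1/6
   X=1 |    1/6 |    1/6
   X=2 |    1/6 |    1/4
0.0037 dits

Mutual information: I(X;Y) = H(X) + H(Y) - H(X,Y)

Marginals:
P(X) = (1/4, 1/3, 5/12), H(X) = 0.4680 dits
P(Y) = (5/12, 7/12), H(Y) = 0.2950 dits

Joint entropy: H(X,Y) = 0.7592 dits

I(X;Y) = 0.4680 + 0.2950 - 0.7592 = 0.0037 dits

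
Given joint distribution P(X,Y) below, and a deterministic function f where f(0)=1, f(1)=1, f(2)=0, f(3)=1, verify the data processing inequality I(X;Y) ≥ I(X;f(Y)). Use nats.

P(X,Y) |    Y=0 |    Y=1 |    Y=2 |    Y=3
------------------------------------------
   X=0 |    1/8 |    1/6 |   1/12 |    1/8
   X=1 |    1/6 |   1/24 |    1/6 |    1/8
I(X;Y) = 0.0573, I(X;f(Y)) = 0.0188, inequality holds: 0.0573 ≥ 0.0188

Data Processing Inequality: For any Markov chain X → Y → Z, we have I(X;Y) ≥ I(X;Z).

Here Z = f(Y) is a deterministic function of Y, forming X → Y → Z.

Original I(X;Y) = 0.0573 nats

After applying f:
P(X,Z) where Z=f(Y):
- P(X,Z=0) = P(X,Y=2)
- P(X,Z=1) = P(X,Y=0) + P(X,Y=1) + P(X,Y=3)

I(X;Z) = I(X;f(Y)) = 0.0188 nats

Verification: 0.0573 ≥ 0.0188 ✓

Information cannot be created by processing; the function f can only lose information about X.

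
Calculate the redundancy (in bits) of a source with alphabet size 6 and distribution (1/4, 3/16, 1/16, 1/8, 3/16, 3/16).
0.1015 bits

Redundancy measures how far a source is from maximum entropy:
R = H_max - H(X)

Maximum entropy for 6 symbols: H_max = log_2(6) = 2.5850 bits
Actual entropy: H(X) = 2.4835 bits
Redundancy: R = 2.5850 - 2.4835 = 0.1015 bits

This redundancy represents potential for compression: the source could be compressed by 0.1015 bits per symbol.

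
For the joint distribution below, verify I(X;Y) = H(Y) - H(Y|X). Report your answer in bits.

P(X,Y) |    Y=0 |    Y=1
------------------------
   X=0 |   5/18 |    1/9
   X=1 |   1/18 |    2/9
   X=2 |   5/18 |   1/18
I(X;Y) = 0.2112 bits

Mutual information has multiple equivalent forms:
- I(X;Y) = H(X) - H(X|Y)
- I(X;Y) = H(Y) - H(Y|X)
- I(X;Y) = H(X) + H(Y) - H(X,Y)

Computing all quantities:
H(X) = 1.5715, H(Y) = 0.9641, H(X,Y) = 2.3244
H(X|Y) = 1.3603, H(Y|X) = 0.7529

Verification:
H(X) - H(X|Y) = 1.5715 - 1.3603 = 0.2112
H(Y) - H(Y|X) = 0.9641 - 0.7529 = 0.2112
H(X) + H(Y) - H(X,Y) = 1.5715 + 0.9641 - 2.3244 = 0.2112

All forms give I(X;Y) = 0.2112 bits. ✓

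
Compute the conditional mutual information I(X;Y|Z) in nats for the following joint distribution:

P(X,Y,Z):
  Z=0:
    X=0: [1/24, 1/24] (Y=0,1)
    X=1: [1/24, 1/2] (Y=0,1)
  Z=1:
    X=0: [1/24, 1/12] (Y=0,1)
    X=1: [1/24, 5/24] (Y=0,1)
0.0472 nats

Conditional mutual information: I(X;Y|Z) = H(X|Z) + H(Y|Z) - H(X,Y|Z)

H(Z) = 0.6616
H(X,Z) = 1.1457 → H(X|Z) = 0.4841
H(Y,Z) = 1.1056 → H(Y|Z) = 0.4441
H(X,Y,Z) = 1.5425 → H(X,Y|Z) = 0.8810

I(X;Y|Z) = 0.4841 + 0.4441 - 0.8810 = 0.0472 nats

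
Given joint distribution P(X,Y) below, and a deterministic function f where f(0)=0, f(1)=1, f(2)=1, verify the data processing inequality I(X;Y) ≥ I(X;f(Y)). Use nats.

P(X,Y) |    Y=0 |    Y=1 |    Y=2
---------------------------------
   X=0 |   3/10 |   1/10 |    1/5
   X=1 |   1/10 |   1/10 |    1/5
I(X;Y) = 0.0322, I(X;f(Y)) = 0.0322, inequality holds: 0.0322 ≥ 0.0322

Data Processing Inequality: For any Markov chain X → Y → Z, we have I(X;Y) ≥ I(X;Z).

Here Z = f(Y) is a deterministic function of Y, forming X → Y → Z.

Original I(X;Y) = 0.0322 nats

After applying f:
P(X,Z) where Z=f(Y):
- P(X,Z=0) = P(X,Y=0)
- P(X,Z=1) = P(X,Y=1) + P(X,Y=2)

I(X;Z) = I(X;f(Y)) = 0.0322 nats

Verification: 0.0322 ≥ 0.0322 ✓

Information cannot be created by processing; the function f can only lose information about X.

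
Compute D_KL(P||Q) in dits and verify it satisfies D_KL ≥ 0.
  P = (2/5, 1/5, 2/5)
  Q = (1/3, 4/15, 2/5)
0.0067 dits

KL divergence satisfies the Gibbs inequality: D_KL(P||Q) ≥ 0 for all distributions P, Q.

D_KL(P||Q) = Σ p(x) log(p(x)/q(x))
Term by term:
  x=0: 2/5 × log_10[(2/5)/(1/3)] = 0.0317
  x=1: 1/5 × log_10[(1/5)/(4/15)] = -0.0250
  x=2: 2/5 × log_10[(2/5)/(2/5)] = 0.0000
D_KL(P||Q) = 0.0067 dits

D_KL(P||Q) = 0.0067 ≥ 0 ✓

This non-negativity is a fundamental property: relative entropy cannot be negative because it measures how different Q is from P.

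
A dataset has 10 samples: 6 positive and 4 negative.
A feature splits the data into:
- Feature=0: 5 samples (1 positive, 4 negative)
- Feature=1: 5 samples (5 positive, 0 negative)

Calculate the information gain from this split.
0.6100 bits

Information Gain = H(Y) - H(Y|Feature)

Before split:
P(positive) = 6/10 = 0.6000
H(Y) = 0.9710 bits

After split:
Feature=0: H = 0.7219 bits (weight = 5/10)
Feature=1: H = 0.0000 bits (weight = 5/10)
H(Y|Feature) = (5/10)×0.7219 + (5/10)×0.0000 = 0.3610 bits

Information Gain = 0.9710 - 0.3610 = 0.6100 bits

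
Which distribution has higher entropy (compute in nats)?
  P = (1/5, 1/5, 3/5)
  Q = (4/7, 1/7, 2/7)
Q

Computing entropies in nats:
H(P) = 0.9503
H(Q) = 0.9557

Distribution Q has higher entropy.

Intuition: The distribution closer to uniform (more spread out) has higher entropy.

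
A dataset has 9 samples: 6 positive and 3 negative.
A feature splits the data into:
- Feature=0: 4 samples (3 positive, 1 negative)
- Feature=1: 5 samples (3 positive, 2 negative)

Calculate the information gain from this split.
0.0183 bits

Information Gain = H(Y) - H(Y|Feature)

Before split:
P(positive) = 6/9 = 0.6667
H(Y) = 0.9183 bits

After split:
Feature=0: H = 0.8113 bits (weight = 4/9)
Feature=1: H = 0.9710 bits (weight = 5/9)
H(Y|Feature) = (4/9)×0.8113 + (5/9)×0.9710 = 0.9000 bits

Information Gain = 0.9183 - 0.9000 = 0.0183 bits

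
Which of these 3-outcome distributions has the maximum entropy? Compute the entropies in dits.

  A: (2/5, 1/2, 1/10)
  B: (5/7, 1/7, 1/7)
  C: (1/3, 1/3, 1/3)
C

For a discrete distribution over n outcomes, entropy is maximized by the uniform distribution.

Computing entropies:
H(A) = 0.4097 dits
H(B) = 0.3458 dits
H(C) = 0.4771 dits

The uniform distribution (where all probabilities equal 1/3) achieves the maximum entropy of log_10(3) = 0.4771 dits.

Distribution C has the highest entropy.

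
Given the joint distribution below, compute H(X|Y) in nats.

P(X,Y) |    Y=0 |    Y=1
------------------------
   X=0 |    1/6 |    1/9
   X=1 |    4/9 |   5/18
0.5907 nats

Using the chain rule: H(X|Y) = H(X,Y) - H(Y)

First, compute H(X,Y) = 1.2590 nats

Marginal P(Y) = (11/18, 7/18)
H(Y) = 0.6682 nats

H(X|Y) = H(X,Y) - H(Y) = 1.2590 - 0.6682 = 0.5907 nats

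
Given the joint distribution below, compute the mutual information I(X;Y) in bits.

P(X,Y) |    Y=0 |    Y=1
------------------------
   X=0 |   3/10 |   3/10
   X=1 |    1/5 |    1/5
0.0000 bits

Mutual information: I(X;Y) = H(X) + H(Y) - H(X,Y)

Marginals:
P(X) = (3/5, 2/5), H(X) = 0.9710 bits
P(Y) = (1/2, 1/2), H(Y) = 1.0000 bits

Joint entropy: H(X,Y) = 1.9710 bits

I(X;Y) = 0.9710 + 1.0000 - 1.9710 = 0.0000 bits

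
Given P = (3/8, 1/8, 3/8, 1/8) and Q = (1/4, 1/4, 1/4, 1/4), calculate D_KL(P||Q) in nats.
0.1308 nats

KL divergence: D_KL(P||Q) = Σ p(x) log(p(x)/q(x))

Computing term by term:
  x=0: 3/8 × log_e[(3/8)/(1/4)] = 3/8 × 0.4055 = 0.1520
  x=1: 1/8 × log_e[(1/8)/(1/4)] = 1/8 × -0.6931 = -0.0866
  x=2: 3/8 × log_e[(3/8)/(1/4)] = 3/8 × 0.4055 = 0.1520
  x=3: 1/8 × log_e[(1/8)/(1/4)] = 1/8 × -0.6931 = -0.0866

D_KL(P||Q) = 0.1308 nats

Note: KL divergence is always non-negative and equals 0 iff P = Q.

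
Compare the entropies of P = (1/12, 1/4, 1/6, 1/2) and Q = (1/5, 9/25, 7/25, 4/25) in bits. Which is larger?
Q

Computing entropies in bits:
H(P) = 1.7296
H(Q) = 1.9322

Distribution Q has higher entropy.

Intuition: The distribution closer to uniform (more spread out) has higher entropy.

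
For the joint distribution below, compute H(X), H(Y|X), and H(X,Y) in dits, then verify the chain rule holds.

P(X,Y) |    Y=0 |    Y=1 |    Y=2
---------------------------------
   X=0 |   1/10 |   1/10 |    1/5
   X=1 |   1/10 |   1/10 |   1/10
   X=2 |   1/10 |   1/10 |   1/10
H(X,Y) = 0.9398, H(X) = 0.4729, H(Y|X) = 0.4669 (all in dits)

Chain rule: H(X,Y) = H(X) + H(Y|X)

Left side — joint entropy directly:
H(X,Y) = -Σ p(x,y) log p(x,y) = 0.9398 dits

Right side — compute H(Y|X) from the conditional distributions:
P(X) = (2/5, 3/10, 3/10), so H(X) = 0.4729 dits
H(Y|X) = Σ_x P(X=x) · H(Y|X=x):
  P(Y|X=0) = (1/4, 1/4, 1/2), H(Y|X=0) = 0.4515, weight P(X=0) = 2/5
  P(Y|X=1) = (1/3, 1/3, 1/3), H(Y|X=1) = 0.4771, weight P(X=1) = 3/10
  P(Y|X=2) = (1/3, 1/3, 1/3), H(Y|X=2) = 0.4771, weight P(X=2) = 3/10
H(Y|X) = 0.4669 dits

H(X) + H(Y|X) = 0.4729 + 0.4669 = 0.9398 dits

Both sides equal 0.9398 dits. ✓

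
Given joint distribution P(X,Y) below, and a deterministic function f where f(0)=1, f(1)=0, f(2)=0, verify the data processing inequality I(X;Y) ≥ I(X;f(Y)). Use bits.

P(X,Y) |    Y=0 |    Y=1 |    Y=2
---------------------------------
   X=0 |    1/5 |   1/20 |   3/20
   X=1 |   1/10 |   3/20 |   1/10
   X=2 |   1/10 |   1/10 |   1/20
I(X;Y) = 0.0834, I(X;f(Y)) = 0.0261, inequality holds: 0.0834 ≥ 0.0261

Data Processing Inequality: For any Markov chain X → Y → Z, we have I(X;Y) ≥ I(X;Z).

Here Z = f(Y) is a deterministic function of Y, forming X → Y → Z.

Original I(X;Y) = 0.0834 bits

After applying f:
P(X,Z) where Z=f(Y):
- P(X,Z=0) = P(X,Y=1) + P(X,Y=2)
- P(X,Z=1) = P(X,Y=0)

I(X;Z) = I(X;f(Y)) = 0.0261 bits

Verification: 0.0834 ≥ 0.0261 ✓

Information cannot be created by processing; the function f can only lose information about X.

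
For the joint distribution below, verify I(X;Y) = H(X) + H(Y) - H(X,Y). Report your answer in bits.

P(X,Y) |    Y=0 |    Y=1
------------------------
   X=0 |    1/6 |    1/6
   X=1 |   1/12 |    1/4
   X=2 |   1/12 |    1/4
I(X;Y) = 0.0441 bits

Mutual information has multiple equivalent forms:
- I(X;Y) = H(X) - H(X|Y)
- I(X;Y) = H(Y) - H(Y|X)
- I(X;Y) = H(X) + H(Y) - H(X,Y)

Computing all quantities:
H(X) = 1.5850, H(Y) = 0.9183, H(X,Y) = 2.4591
H(X|Y) = 1.5409, H(Y|X) = 0.8742

Verification:
H(X) - H(X|Y) = 1.5850 - 1.5409 = 0.0441
H(Y) - H(Y|X) = 0.9183 - 0.8742 = 0.0441
H(X) + H(Y) - H(X,Y) = 1.5850 + 0.9183 - 2.4591 = 0.0441

All forms give I(X;Y) = 0.0441 bits. ✓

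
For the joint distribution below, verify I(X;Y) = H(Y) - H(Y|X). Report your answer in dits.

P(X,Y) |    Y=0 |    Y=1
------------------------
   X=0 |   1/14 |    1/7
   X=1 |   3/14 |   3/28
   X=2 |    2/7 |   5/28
I(X;Y) = 0.0141 dits

Mutual information has multiple equivalent forms:
- I(X;Y) = H(X) - H(X|Y)
- I(X;Y) = H(Y) - H(Y|X)
- I(X;Y) = H(X) + H(Y) - H(X,Y)

Computing all quantities:
H(X) = 0.4565, H(Y) = 0.2966, H(X,Y) = 0.7389
H(X|Y) = 0.4424, H(Y|X) = 0.2824

Verification:
H(X) - H(X|Y) = 0.4565 - 0.4424 = 0.0141
H(Y) - H(Y|X) = 0.2966 - 0.2824 = 0.0141
H(X) + H(Y) - H(X,Y) = 0.4565 + 0.2966 - 0.7389 = 0.0141

All forms give I(X;Y) = 0.0141 dits. ✓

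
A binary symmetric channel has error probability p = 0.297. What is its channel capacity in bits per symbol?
0.1224 bits

For a binary symmetric channel (BSC) with error probability p:
Capacity C = 1 - H(p) bits per symbol

where H(p) = -p log₂(p) - (1-p) log₂(1-p) is the binary entropy function.

H(0.297) = 0.8776 bits
C = 1 - 0.8776 = 0.1224 bits per symbol

This means we can reliably transmit up to 0.1224 bits of information per channel use.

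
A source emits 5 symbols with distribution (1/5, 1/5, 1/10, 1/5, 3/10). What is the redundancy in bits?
0.0755 bits

Redundancy measures how far a source is from maximum entropy:
R = H_max - H(X)

Maximum entropy for 5 symbols: H_max = log_2(5) = 2.3219 bits
Actual entropy: H(X) = 2.2464 bits
Redundancy: R = 2.3219 - 2.2464 = 0.0755 bits

This redundancy represents potential for compression: the source could be compressed by 0.0755 bits per symbol.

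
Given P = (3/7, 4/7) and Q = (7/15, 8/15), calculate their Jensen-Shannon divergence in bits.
0.0011 bits

Jensen-Shannon divergence is:
JSD(P||Q) = 0.5 × D_KL(P||M) + 0.5 × D_KL(Q||M)
where M = 0.5 × (P + Q) is the mixture distribution.

M = 0.5 × (3/7, 4/7) + 0.5 × (7/15, 8/15) = (0.447619, 0.552381)

D_KL(P||M) = 0.0011 bits
D_KL(Q||M) = 0.0011 bits

JSD(P||Q) = 0.5 × 0.0011 + 0.5 × 0.0011 = 0.0011 bits

Unlike KL divergence, JSD is symmetric and bounded: 0 ≤ JSD ≤ log(2).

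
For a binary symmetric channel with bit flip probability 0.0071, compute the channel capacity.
0.9391 bits

For a binary symmetric channel (BSC) with error probability p:
Capacity C = 1 - H(p) bits per symbol

where H(p) = -p log₂(p) - (1-p) log₂(1-p) is the binary entropy function.

H(0.0071) = 0.0609 bits
C = 1 - 0.0609 = 0.9391 bits per symbol

This means we can reliably transmit up to 0.9391 bits of information per channel use.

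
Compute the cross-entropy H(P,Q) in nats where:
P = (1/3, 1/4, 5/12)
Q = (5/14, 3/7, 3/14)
1.1969 nats

Cross-entropy: H(P,Q) = -Σ p(x) log q(x)

Alternatively: H(P,Q) = H(P) + D_KL(P||Q)
H(P) = 1.0776 nats
D_KL(P||Q) = 0.1193 nats

H(P,Q) = 1.0776 + 0.1193 = 1.1969 nats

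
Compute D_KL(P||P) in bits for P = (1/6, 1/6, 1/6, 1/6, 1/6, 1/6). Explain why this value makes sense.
0.0000 bits

KL divergence satisfies the Gibbs inequality: D_KL(P||Q) ≥ 0 for all distributions P, Q.

D_KL(P||Q) = Σ p(x) log(p(x)/q(x))
Each term is p(x) × log_2(p(x)/p(x)) = p(x) × log_2(1) = 0, so the sum is 0.
D_KL(P||Q) = 0.0000 bits

When P = Q, the KL divergence is exactly 0, as there is no 'divergence' between identical distributions.

This non-negativity is a fundamental property: relative entropy cannot be negative because it measures how different Q is from P.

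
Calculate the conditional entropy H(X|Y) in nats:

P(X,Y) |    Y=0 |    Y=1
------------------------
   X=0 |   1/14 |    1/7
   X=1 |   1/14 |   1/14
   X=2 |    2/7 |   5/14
0.8862 nats

Using the chain rule: H(X|Y) = H(X,Y) - H(Y)

First, compute H(X,Y) = 1.5692 nats

Marginal P(Y) = (3/7, 4/7)
H(Y) = 0.6829 nats

H(X|Y) = H(X,Y) - H(Y) = 1.5692 - 0.6829 = 0.8862 nats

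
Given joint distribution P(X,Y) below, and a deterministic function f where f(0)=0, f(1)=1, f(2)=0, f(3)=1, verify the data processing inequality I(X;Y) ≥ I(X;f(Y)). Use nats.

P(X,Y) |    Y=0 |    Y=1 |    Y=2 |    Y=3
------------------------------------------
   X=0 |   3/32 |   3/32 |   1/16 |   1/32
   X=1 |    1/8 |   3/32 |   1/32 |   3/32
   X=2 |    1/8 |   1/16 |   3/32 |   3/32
I(X;Y) = 0.0371, I(X;f(Y)) = 0.0064, inequality holds: 0.0371 ≥ 0.0064

Data Processing Inequality: For any Markov chain X → Y → Z, we have I(X;Y) ≥ I(X;Z).

Here Z = f(Y) is a deterministic function of Y, forming X → Y → Z.

Original I(X;Y) = 0.0371 nats

After applying f:
P(X,Z) where Z=f(Y):
- P(X,Z=0) = P(X,Y=0) + P(X,Y=2)
- P(X,Z=1) = P(X,Y=1) + P(X,Y=3)

I(X;Z) = I(X;f(Y)) = 0.0064 nats

Verification: 0.0371 ≥ 0.0064 ✓

Information cannot be created by processing; the function f can only lose information about X.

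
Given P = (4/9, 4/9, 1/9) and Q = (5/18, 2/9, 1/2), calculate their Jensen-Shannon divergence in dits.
0.0415 dits

Jensen-Shannon divergence is:
JSD(P||Q) = 0.5 × D_KL(P||M) + 0.5 × D_KL(Q||M)
where M = 0.5 × (P + Q) is the mixture distribution.

M = 0.5 × (4/9, 4/9, 1/9) + 0.5 × (5/18, 2/9, 1/2) = (13/36, 1/3, 11/36)

D_KL(P||M) = 0.0468 dits
D_KL(Q||M) = 0.0362 dits

JSD(P||Q) = 0.5 × 0.0468 + 0.5 × 0.0362 = 0.0415 dits

Unlike KL divergence, JSD is symmetric and bounded: 0 ≤ JSD ≤ log(2).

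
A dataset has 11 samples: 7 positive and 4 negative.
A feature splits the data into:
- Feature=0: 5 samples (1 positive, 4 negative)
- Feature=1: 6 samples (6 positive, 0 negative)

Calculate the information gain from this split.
0.6175 bits

Information Gain = H(Y) - H(Y|Feature)

Before split:
P(positive) = 7/11 = 0.6364
H(Y) = 0.9457 bits

After split:
Feature=0: H = 0.7219 bits (weight = 5/11)
Feature=1: H = 0.0000 bits (weight = 6/11)
H(Y|Feature) = (5/11)×0.7219 + (6/11)×0.0000 = 0.3281 bits

Information Gain = 0.9457 - 0.3281 = 0.6175 bits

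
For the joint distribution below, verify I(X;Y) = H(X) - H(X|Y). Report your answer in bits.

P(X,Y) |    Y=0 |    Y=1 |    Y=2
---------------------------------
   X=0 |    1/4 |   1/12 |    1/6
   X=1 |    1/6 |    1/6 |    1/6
I(X;Y) = 0.0325 bits

Mutual information has multiple equivalent forms:
- I(X;Y) = H(X) - H(X|Y)
- I(X;Y) = H(Y) - H(Y|X)
- I(X;Y) = H(X) + H(Y) - H(X,Y)

Computing all quantities:
H(X) = 1.0000, H(Y) = 1.5546, H(X,Y) = 2.5221
H(X|Y) = 0.9675, H(Y|X) = 1.5221

Verification:
H(X) - H(X|Y) = 1.0000 - 0.9675 = 0.0325
H(Y) - H(Y|X) = 1.5546 - 1.5221 = 0.0325
H(X) + H(Y) - H(X,Y) = 1.0000 + 1.5546 - 2.5221 = 0.0325

All forms give I(X;Y) = 0.0325 bits. ✓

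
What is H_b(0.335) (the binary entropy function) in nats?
0.6377 nats

The binary entropy function is:
H(p) = -p log(p) - (1-p) log(1-p)

H(0.335) = -0.335 × log_e(0.335) - 0.665 × log_e(0.665)
H(0.335) = 0.6377 nats

Note: Binary entropy is maximized at p=0.5 (H=1 bit) and minimized at p=0 or p=1 (H=0).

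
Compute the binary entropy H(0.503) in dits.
0.3010 dits

The binary entropy function is:
H(p) = -p log(p) - (1-p) log(1-p)

H(0.503) = -0.503 × log_10(0.503) - 0.497 × log_10(0.497)
H(0.503) = 0.3010 dits

Note: Binary entropy is maximized at p=0.5 (H=1 bit) and minimized at p=0 or p=1 (H=0).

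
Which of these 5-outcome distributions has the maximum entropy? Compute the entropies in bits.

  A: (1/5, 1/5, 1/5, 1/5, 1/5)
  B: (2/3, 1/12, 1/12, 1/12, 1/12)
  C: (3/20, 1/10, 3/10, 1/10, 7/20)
A

For a discrete distribution over n outcomes, entropy is maximized by the uniform distribution.

Computing entropies:
H(A) = 2.3219 bits
H(B) = 1.5850 bits
H(C) = 2.1261 bits

The uniform distribution (where all probabilities equal 1/5) achieves the maximum entropy of log_2(5) = 2.3219 bits.

Distribution A has the highest entropy.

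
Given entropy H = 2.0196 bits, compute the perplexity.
4.0547

Perplexity is 2^H (or exp(H) for natural log).

H = 2.0196 bits
Perplexity = 2^2.0196 = 4.0547

Interpretation: The model's uncertainty is equivalent to choosing uniformly among 4.1 options.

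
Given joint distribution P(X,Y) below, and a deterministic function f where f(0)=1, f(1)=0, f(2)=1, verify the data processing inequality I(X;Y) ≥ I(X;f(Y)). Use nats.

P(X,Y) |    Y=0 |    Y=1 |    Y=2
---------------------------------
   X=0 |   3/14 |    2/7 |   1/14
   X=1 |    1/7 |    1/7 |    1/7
I(X;Y) = 0.0334, I(X;f(Y)) = 0.0140, inequality holds: 0.0334 ≥ 0.0140

Data Processing Inequality: For any Markov chain X → Y → Z, we have I(X;Y) ≥ I(X;Z).

Here Z = f(Y) is a deterministic function of Y, forming X → Y → Z.

Original I(X;Y) = 0.0334 nats

After applying f:
P(X,Z) where Z=f(Y):
- P(X,Z=0) = P(X,Y=1)
- P(X,Z=1) = P(X,Y=0) + P(X,Y=2)

I(X;Z) = I(X;f(Y)) = 0.0140 nats

Verification: 0.0334 ≥ 0.0140 ✓

Information cannot be created by processing; the function f can only lose information about X.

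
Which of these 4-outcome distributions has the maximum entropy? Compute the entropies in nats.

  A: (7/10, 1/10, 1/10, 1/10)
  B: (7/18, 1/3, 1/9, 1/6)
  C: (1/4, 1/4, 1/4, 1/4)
C

For a discrete distribution over n outcomes, entropy is maximized by the uniform distribution.

Computing entropies:
H(A) = 0.9404 nats
H(B) = 1.2763 nats
H(C) = 1.3863 nats

The uniform distribution (where all probabilities equal 1/4) achieves the maximum entropy of log_e(4) = 1.3863 nats.

Distribution C has the highest entropy.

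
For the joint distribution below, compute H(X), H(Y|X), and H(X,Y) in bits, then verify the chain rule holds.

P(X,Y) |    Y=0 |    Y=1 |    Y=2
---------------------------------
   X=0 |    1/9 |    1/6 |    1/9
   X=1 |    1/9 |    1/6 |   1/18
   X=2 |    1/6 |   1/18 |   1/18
H(X,Y) = 3.0441, H(X) = 1.5715, H(Y|X) = 1.4726 (all in bits)

Chain rule: H(X,Y) = H(X) + H(Y|X)

Left side — joint entropy directly:
H(X,Y) = -Σ p(x,y) log p(x,y) = 3.0441 bits

Right side — compute H(Y|X) from the conditional distributions:
P(X) = (7/18, 1/3, 5/18), so H(X) = 1.5715 bits
H(Y|X) = Σ_x P(X=x) · H(Y|X=x):
  P(Y|X=0) = (2/7, 3/7, 2/7), H(Y|X=0) = 1.5567, weight P(X=0) = 7/18
  P(Y|X=1) = (1/3, 1/2, 1/6), H(Y|X=1) = 1.4591, weight P(X=1) = 1/3
  P(Y|X=2) = (3/5, 1/5, 1/5), H(Y|X=2) = 1.3710, weight P(X=2) = 5/18
H(Y|X) = 1.4726 bits

H(X) + H(Y|X) = 1.5715 + 1.4726 = 3.0441 bits

Both sides equal 3.0441 bits. ✓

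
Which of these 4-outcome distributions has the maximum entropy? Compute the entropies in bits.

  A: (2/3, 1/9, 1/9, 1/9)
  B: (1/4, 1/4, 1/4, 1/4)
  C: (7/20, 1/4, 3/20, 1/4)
B

For a discrete distribution over n outcomes, entropy is maximized by the uniform distribution.

Computing entropies:
H(A) = 1.4466 bits
H(B) = 2.0000 bits
H(C) = 1.9406 bits

The uniform distribution (where all probabilities equal 1/4) achieves the maximum entropy of log_2(4) = 2.0000 bits.

Distribution B has the highest entropy.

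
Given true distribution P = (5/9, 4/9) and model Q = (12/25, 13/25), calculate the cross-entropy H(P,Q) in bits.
1.0076 bits

Cross-entropy: H(P,Q) = -Σ p(x) log q(x)

Alternatively: H(P,Q) = H(P) + D_KL(P||Q)
H(P) = 0.9911 bits
D_KL(P||Q) = 0.0165 bits

H(P,Q) = 0.9911 + 0.0165 = 1.0076 bits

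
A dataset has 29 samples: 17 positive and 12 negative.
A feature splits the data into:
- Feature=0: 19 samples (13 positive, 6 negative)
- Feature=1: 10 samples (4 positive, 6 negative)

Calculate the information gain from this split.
0.0542 bits

Information Gain = H(Y) - H(Y|Feature)

Before split:
P(positive) = 17/29 = 0.5862
H(Y) = 0.9784 bits

After split:
Feature=0: H = 0.8997 bits (weight = 19/29)
Feature=1: H = 0.9710 bits (weight = 10/29)
H(Y|Feature) = (19/29)×0.8997 + (10/29)×0.9710 = 0.9243 bits

Information Gain = 0.9784 - 0.9243 = 0.0542 bits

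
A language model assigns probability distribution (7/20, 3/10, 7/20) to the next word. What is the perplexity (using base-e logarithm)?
2.9924

Perplexity is e^H (or exp(H) for natural log).

First, H = -Σ p log p = 1.0961 nats
Perplexity = e^1.0961 = 2.9924

Interpretation: The model's uncertainty is equivalent to choosing uniformly among 3.0 options.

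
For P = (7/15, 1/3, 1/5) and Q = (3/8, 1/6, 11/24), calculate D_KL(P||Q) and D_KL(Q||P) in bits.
D_KL(P||Q) = 0.2413, D_KL(Q||P) = 0.2634

KL divergence is not symmetric: D_KL(P||Q) ≠ D_KL(Q||P) in general.

D_KL(P||Q) = 0.2413 bits
D_KL(Q||P) = 0.2634 bits

No, they are not equal!

This asymmetry is why KL divergence is not a true distance metric.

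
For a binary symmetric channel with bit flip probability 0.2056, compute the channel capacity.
0.2670 bits

For a binary symmetric channel (BSC) with error probability p:
Capacity C = 1 - H(p) bits per symbol

where H(p) = -p log₂(p) - (1-p) log₂(1-p) is the binary entropy function.

H(0.2056) = 0.7330 bits
C = 1 - 0.7330 = 0.2670 bits per symbol

This means we can reliably transmit up to 0.2670 bits of information per channel use.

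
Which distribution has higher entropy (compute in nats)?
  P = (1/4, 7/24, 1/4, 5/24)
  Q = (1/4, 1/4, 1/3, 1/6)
P

Computing entropies in nats:
H(P) = 1.3793
H(Q) = 1.3580

Distribution P has higher entropy.

Intuition: The distribution closer to uniform (more spread out) has higher entropy.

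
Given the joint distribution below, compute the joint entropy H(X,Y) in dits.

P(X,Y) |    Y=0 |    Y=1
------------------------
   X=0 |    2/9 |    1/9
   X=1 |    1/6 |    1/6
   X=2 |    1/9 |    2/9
0.7618 dits

Joint entropy is H(X,Y) = -Σ_{x,y} p(x,y) log p(x,y).

Summing over all non-zero entries:
H(X,Y) = -[2/9·log_10(2/9) + 1/9·log_10(1/9) + 1/6·log_10(1/6) + 1/6·log_10(1/6) + 1/9·log_10(1/9) + 2/9·log_10(2/9)]
H(X,Y) = 0.7618 dits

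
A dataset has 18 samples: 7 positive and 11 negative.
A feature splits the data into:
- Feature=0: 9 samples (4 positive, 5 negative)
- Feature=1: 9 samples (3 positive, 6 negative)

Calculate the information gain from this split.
0.0094 bits

Information Gain = H(Y) - H(Y|Feature)

Before split:
P(positive) = 7/18 = 0.3889
H(Y) = 0.9641 bits

After split:
Feature=0: H = 0.9911 bits (weight = 9/18)
Feature=1: H = 0.9183 bits (weight = 9/18)
H(Y|Feature) = (9/18)×0.9911 + (9/18)×0.9183 = 0.9547 bits

Information Gain = 0.9641 - 0.9547 = 0.0094 bits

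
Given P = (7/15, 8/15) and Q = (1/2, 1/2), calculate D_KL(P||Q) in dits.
0.0010 dits

KL divergence: D_KL(P||Q) = Σ p(x) log(p(x)/q(x))

Computing term by term:
  x=0: 7/15 × log_10[(7/15)/(1/2)] = 7/15 × -0.0300 = -0.0140
  x=1: 8/15 × log_10[(8/15)/(1/2)] = 8/15 × 0.0280 = 0.0149

D_KL(P||Q) = 0.0010 dits

Note: KL divergence is always non-negative and equals 0 iff P = Q.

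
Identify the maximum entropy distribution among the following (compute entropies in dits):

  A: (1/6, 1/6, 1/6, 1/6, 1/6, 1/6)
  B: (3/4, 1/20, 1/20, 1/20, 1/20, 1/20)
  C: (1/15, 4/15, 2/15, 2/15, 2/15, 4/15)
A

For a discrete distribution over n outcomes, entropy is maximized by the uniform distribution.

Computing entropies:
H(A) = 0.7782 dits
H(B) = 0.4190 dits
H(C) = 0.7346 dits

The uniform distribution (where all probabilities equal 1/6) achieves the maximum entropy of log_10(6) = 0.7782 dits.

Distribution A has the highest entropy.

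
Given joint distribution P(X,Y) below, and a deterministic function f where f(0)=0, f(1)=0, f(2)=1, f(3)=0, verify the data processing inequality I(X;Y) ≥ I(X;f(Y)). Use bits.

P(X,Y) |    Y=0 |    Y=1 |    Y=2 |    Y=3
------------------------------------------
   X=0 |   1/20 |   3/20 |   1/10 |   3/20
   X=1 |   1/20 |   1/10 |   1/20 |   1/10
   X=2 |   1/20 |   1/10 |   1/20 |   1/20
I(X;Y) = 0.0192, I(X;f(Y)) = 0.0025, inequality holds: 0.0192 ≥ 0.0025

Data Processing Inequality: For any Markov chain X → Y → Z, we have I(X;Y) ≥ I(X;Z).

Here Z = f(Y) is a deterministic function of Y, forming X → Y → Z.

Original I(X;Y) = 0.0192 bits

After applying f:
P(X,Z) where Z=f(Y):
- P(X,Z=0) = P(X,Y=0) + P(X,Y=1) + P(X,Y=3)
- P(X,Z=1) = P(X,Y=2)

I(X;Z) = I(X;f(Y)) = 0.0025 bits

Verification: 0.0192 ≥ 0.0025 ✓

Information cannot be created by processing; the function f can only lose information about X.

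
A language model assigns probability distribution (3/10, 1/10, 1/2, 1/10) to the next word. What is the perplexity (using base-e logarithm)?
3.2165

Perplexity is e^H (or exp(H) for natural log).

First, H = -Σ p log p = 1.1683 nats
Perplexity = e^1.1683 = 3.2165

Interpretation: The model's uncertainty is equivalent to choosing uniformly among 3.2 options.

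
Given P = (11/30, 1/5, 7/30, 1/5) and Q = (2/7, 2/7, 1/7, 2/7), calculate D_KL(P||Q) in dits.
0.0275 dits

KL divergence: D_KL(P||Q) = Σ p(x) log(p(x)/q(x))

Computing term by term:
  x=0: 11/30 × log_10[(11/30)/(2/7)] = 11/30 × 0.1083 = 0.0397
  x=1: 1/5 × log_10[(1/5)/(2/7)] = 1/5 × -0.1549 = -0.0310
  x=2: 7/30 × log_10[(7/30)/(1/7)] = 7/30 × 0.2131 = 0.0497
  x=3: 1/5 × log_10[(1/5)/(2/7)] = 1/5 × -0.1549 = -0.0310

D_KL(P||Q) = 0.0275 dits

Note: KL divergence is always non-negative and equals 0 iff P = Q.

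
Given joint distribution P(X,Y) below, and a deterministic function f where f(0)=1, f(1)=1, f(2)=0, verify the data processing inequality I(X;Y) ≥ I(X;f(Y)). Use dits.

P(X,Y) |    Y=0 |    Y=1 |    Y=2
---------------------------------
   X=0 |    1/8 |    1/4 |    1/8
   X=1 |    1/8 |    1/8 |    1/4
I(X;Y) = 0.0184, I(X;f(Y)) = 0.0147, inequality holds: 0.0184 ≥ 0.0147

Data Processing Inequality: For any Markov chain X → Y → Z, we have I(X;Y) ≥ I(X;Z).

Here Z = f(Y) is a deterministic function of Y, forming X → Y → Z.

Original I(X;Y) = 0.0184 dits

After applying f:
P(X,Z) where Z=f(Y):
- P(X,Z=0) = P(X,Y=2)
- P(X,Z=1) = P(X,Y=0) + P(X,Y=1)

I(X;Z) = I(X;f(Y)) = 0.0147 dits

Verification: 0.0184 ≥ 0.0147 ✓

Information cannot be created by processing; the function f can only lose information about X.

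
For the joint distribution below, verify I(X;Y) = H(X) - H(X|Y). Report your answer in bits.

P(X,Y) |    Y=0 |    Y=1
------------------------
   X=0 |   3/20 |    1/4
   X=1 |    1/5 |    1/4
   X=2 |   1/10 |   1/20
I(X;Y) = 0.0273 bits

Mutual information has multiple equivalent forms:
- I(X;Y) = H(X) - H(X|Y)
- I(X;Y) = H(Y) - H(Y|X)
- I(X;Y) = H(X) + H(Y) - H(X,Y)

Computing all quantities:
H(X) = 1.4577, H(Y) = 0.9928, H(X,Y) = 2.4232
H(X|Y) = 1.4304, H(Y|X) = 0.9655

Verification:
H(X) - H(X|Y) = 1.4577 - 1.4304 = 0.0273
H(Y) - H(Y|X) = 0.9928 - 0.9655 = 0.0273
H(X) + H(Y) - H(X,Y) = 1.4577 + 0.9928 - 2.4232 = 0.0273

All forms give I(X;Y) = 0.0273 bits. ✓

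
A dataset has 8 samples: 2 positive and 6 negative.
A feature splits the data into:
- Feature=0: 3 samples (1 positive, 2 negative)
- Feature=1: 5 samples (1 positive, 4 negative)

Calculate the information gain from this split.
0.0157 bits

Information Gain = H(Y) - H(Y|Feature)

Before split:
P(positive) = 2/8 = 0.2500
H(Y) = 0.8113 bits

After split:
Feature=0: H = 0.9183 bits (weight = 3/8)
Feature=1: H = 0.7219 bits (weight = 5/8)
H(Y|Feature) = (3/8)×0.9183 + (5/8)×0.7219 = 0.7956 bits

Information Gain = 0.8113 - 0.7956 = 0.0157 bits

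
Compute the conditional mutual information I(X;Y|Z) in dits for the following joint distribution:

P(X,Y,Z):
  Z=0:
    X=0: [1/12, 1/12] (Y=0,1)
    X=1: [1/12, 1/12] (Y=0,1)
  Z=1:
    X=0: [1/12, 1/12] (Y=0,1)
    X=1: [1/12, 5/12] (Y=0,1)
0.0148 dits

Conditional mutual information: I(X;Y|Z) = H(X|Z) + H(Y|Z) - H(X,Y|Z)

H(Z) = 0.2764
H(X,Z) = 0.5396 → H(X|Z) = 0.2632
H(Y,Z) = 0.5396 → H(Y|Z) = 0.2632
H(X,Y,Z) = 0.7879 → H(X,Y|Z) = 0.5115

I(X;Y|Z) = 0.2632 + 0.2632 - 0.5115 = 0.0148 dits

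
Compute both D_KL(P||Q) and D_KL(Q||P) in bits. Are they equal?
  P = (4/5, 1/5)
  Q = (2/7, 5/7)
D_KL(P||Q) = 0.8210, D_KL(Q||P) = 0.8874

KL divergence is not symmetric: D_KL(P||Q) ≠ D_KL(Q||P) in general.

D_KL(P||Q) = 0.8210 bits
D_KL(Q||P) = 0.8874 bits

No, they are not equal!

This asymmetry is why KL divergence is not a true distance metric.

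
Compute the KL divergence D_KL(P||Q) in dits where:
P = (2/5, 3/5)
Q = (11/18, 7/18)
0.0394 dits

KL divergence: D_KL(P||Q) = Σ p(x) log(p(x)/q(x))

Computing term by term:
  x=0: 2/5 × log_10[(2/5)/(11/18)] = 2/5 × -0.1841 = -0.0736
  x=1: 3/5 × log_10[(3/5)/(7/18)] = 3/5 × 0.1883 = 0.1130

D_KL(P||Q) = 0.0394 dits

Note: KL divergence is always non-negative and equals 0 iff P = Q.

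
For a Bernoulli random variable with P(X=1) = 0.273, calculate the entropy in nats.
0.5862 nats

The binary entropy function is:
H(p) = -p log(p) - (1-p) log(1-p)

H(0.273) = -0.273 × log_e(0.273) - 0.727 × log_e(0.727)
H(0.273) = 0.5862 nats

Note: Binary entropy is maximized at p=0.5 (H=1 bit) and minimized at p=0 or p=1 (H=0).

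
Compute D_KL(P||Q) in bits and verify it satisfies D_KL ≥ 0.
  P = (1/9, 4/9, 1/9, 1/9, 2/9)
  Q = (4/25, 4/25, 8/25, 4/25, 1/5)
0.4024 bits

KL divergence satisfies the Gibbs inequality: D_KL(P||Q) ≥ 0 for all distributions P, Q.

D_KL(P||Q) = Σ p(x) log(p(x)/q(x))
Term by term:
  x=0: 1/9 × log_2[(1/9)/(4/25)] = -0.0585
  x=1: 4/9 × log_2[(4/9)/(4/25)] = 0.6551
  x=2: 1/9 × log_2[(1/9)/(8/25)] = -0.1696
  x=3: 1/9 × log_2[(1/9)/(4/25)] = -0.0585
  x=4: 2/9 × log_2[(2/9)/(1/5)] = 0.0338
D_KL(P||Q) = 0.4024 bits

D_KL(P||Q) = 0.4024 ≥ 0 ✓

This non-negativity is a fundamental property: relative entropy cannot be negative because it measures how different Q is from P.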